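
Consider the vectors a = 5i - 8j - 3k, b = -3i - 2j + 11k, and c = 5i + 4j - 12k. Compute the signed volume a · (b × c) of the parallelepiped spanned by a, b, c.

b × c:
i: (-2)·(-12) - 11·4 = 24 - 44 = -20
j: 11·5 - (-3)·(-12) = 55 - 36 = 19
k: (-3)·4 - (-2)·5 = -12 - (-10) = -2
b × c = (-20, 19, -2)
a · (b × c) = 5·(-20) + (-8)·19 + (-3)·(-2) = -100 - 152 + 6 = -246

-246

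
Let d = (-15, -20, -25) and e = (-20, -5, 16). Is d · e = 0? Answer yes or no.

yes

d · e = (-15)·(-20) + (-20)·(-5) + (-25)·16 = 300 + 100 - 400 = 0
Zero, so the vectors are orthogonal.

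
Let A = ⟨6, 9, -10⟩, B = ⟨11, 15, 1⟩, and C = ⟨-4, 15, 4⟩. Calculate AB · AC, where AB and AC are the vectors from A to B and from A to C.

140

AB = B − A = (5, 6, 11)
AC = C − A = (-10, 6, 14)
AB · AC = 5·(-10) + 6·6 + 11·14 = -50 + 36 + 154 = 140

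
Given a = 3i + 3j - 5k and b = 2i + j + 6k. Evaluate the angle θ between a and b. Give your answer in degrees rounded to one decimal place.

a · b = 3·2 + 3·1 + (-5)·6 = 6 + 3 - 30 = -21
|a|² = 9 + 9 + 25 = 43,  |a| = √43 ≈ 6.557439
|b|² = 4 + 1 + 36 = 41,  |b| = √41 ≈ 6.403124
cos θ = -21 / (6.557439 · 6.403124) ≈ -0.50014
θ = arccos(-0.50014) ≈ 120.0°

120.0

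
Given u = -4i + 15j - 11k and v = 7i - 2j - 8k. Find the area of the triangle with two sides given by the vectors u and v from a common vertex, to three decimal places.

101.801

i: 15·(-8) - (-11)·(-2) = -120 - 22 = -142
j: (-11)·7 - (-4)·(-8) = -77 - 32 = -109
k: (-4)·(-2) - 15·7 = 8 - 105 = -97
u × v = (-142, -109, -97)
|u × v| = √((-142)² + (-109)² + (-97)²) = √41454 ≈ 203.6026
area = ½ · 203.6026 ≈ 101.801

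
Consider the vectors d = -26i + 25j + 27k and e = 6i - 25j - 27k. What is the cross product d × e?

(0, -540, 500)

i: 25·(-27) - 27·(-25) = -675 - (-675) = 0
j: 27·6 - (-26)·(-27) = 162 - 702 = -540
k: (-26)·(-25) - 25·6 = 650 - 150 = 500
d × e = (0, -540, 500)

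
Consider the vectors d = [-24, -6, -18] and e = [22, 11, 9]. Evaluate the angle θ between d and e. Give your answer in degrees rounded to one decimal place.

160.6

d · e = (-24)·22 + (-6)·11 + (-18)·9 = -528 - 66 - 162 = -756
|d|² = 576 + 36 + 324 = 936,  |d| = √936 ≈ 30.594117
|e|² = 484 + 121 + 81 = 686,  |e| = √686 ≈ 26.191602
cos θ = -756 / (30.594117 · 26.191602) ≈ -0.94346
θ = arccos(-0.94346) ≈ 160.6°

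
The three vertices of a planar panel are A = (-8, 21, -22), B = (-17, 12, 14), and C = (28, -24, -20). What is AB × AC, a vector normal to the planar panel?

AB = (-9, -9, 36)
AC = (36, -45, 2)
i: (-9)·2 - 36·(-45) = -18 - (-1620) = 1602
j: 36·36 - (-9)·2 = 1296 - (-18) = 1314
k: (-9)·(-45) - (-9)·36 = 405 - (-324) = 729
AB × AC = (1602, 1314, 729)

(1602, 1314, 729)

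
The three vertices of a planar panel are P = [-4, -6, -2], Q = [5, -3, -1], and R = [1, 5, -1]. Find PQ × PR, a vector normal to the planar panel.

PQ = (9, 3, 1)
PR = (5, 11, 1)
i: 3·1 - 1·11 = 3 - 11 = -8
j: 1·5 - 9·1 = 5 - 9 = -4
k: 9·11 - 3·5 = 99 - 15 = 84
PQ × PR = (-8, -4, 84)

(-8, -4, 84)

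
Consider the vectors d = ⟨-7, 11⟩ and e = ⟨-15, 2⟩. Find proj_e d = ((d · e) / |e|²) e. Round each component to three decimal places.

d · e = (-7)·(-15) + 11·2 = 105 + 22 = 127
|e|² = 225 + 4 = 229
proj_e d = (127/229) · (-15, 2) ≈ (-8.319, 1.109)

(-8.319, 1.109)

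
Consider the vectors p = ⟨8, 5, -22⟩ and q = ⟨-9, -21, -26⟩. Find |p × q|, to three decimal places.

728.306

i: 5·(-26) - (-22)·(-21) = -130 - 462 = -592
j: (-22)·(-9) - 8·(-26) = 198 - (-208) = 406
k: 8·(-21) - 5·(-9) = -168 - (-45) = -123
p × q = (-592, 406, -123)
|p × q| = √((-592)² + 406² + (-123)²) = √530429 ≈ 728.3056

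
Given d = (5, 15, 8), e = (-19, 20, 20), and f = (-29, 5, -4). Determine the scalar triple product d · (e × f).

e × f:
i: 20·(-4) - 20·5 = -80 - 100 = -180
j: 20·(-29) - (-19)·(-4) = -580 - 76 = -656
k: (-19)·5 - 20·(-29) = -95 - (-580) = 485
e × f = (-180, -656, 485)
d · (e × f) = 5·(-180) + 15·(-656) + 8·485 = -900 - 9840 + 3880 = -6860

-6860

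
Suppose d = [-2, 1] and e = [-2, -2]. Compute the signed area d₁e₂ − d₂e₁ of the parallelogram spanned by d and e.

6

(-2)·(-2) - 1·(-2) = 4 - (-2) = 6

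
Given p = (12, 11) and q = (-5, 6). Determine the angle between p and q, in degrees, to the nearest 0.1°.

87.3

p · q = 12·(-5) + 11·6 = -60 + 66 = 6
|p|² = 144 + 121 = 265,  |p| = √265 ≈ 16.278821
|q|² = 25 + 36 = 61,  |q| = √61 ≈ 7.810250
cos θ = 6 / (16.278821 · 7.810250) ≈ 0.04719
θ = arccos(0.04719) ≈ 87.3°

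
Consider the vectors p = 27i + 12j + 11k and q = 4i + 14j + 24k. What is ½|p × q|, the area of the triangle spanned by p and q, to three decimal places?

i: 12·24 - 11·14 = 288 - 154 = 134
j: 11·4 - 27·24 = 44 - 648 = -604
k: 27·14 - 12·4 = 378 - 48 = 330
p × q = (134, -604, 330)
|p × q| = √(134² + (-604)² + 330²) = √491672 ≈ 701.1933
area = ½ · 701.1933 ≈ 350.597

350.597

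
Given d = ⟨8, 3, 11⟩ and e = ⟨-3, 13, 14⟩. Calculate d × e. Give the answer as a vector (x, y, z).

(-101, -145, 113)

i: 3·14 - 11·13 = 42 - 143 = -101
j: 11·(-3) - 8·14 = -33 - 112 = -145
k: 8·13 - 3·(-3) = 104 - (-9) = 113
d × e = (-101, -145, 113)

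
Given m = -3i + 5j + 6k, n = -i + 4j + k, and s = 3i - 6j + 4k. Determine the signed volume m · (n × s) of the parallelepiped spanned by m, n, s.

-67

n × s:
i: 4·4 - 1·(-6) = 16 - (-6) = 22
j: 1·3 - (-1)·4 = 3 - (-4) = 7
k: (-1)·(-6) - 4·3 = 6 - 12 = -6
n × s = (22, 7, -6)
m · (n × s) = (-3)·22 + 5·7 + 6·(-6) = -66 + 35 - 36 = -67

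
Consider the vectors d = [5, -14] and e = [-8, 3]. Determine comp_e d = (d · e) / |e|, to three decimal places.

-9.597

d · e = 5·(-8) + (-14)·3 = -40 - 42 = -82
|e| = √(64 + 9) = √73 ≈ 8.5440
comp_e d = -82 / √73 ≈ -9.597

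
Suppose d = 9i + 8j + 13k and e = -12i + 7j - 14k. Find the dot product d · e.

-234

d · e = 9·(-12) + 8·7 + 13·(-14) = -108 + 56 - 182 = -234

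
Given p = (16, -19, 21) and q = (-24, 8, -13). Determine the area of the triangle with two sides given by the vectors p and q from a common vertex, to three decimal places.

i: (-19)·(-13) - 21·8 = 247 - 168 = 79
j: 21·(-24) - 16·(-13) = -504 - (-208) = -296
k: 16·8 - (-19)·(-24) = 128 - 456 = -328
p × q = (79, -296, -328)
|p × q| = √(79² + (-296)² + (-328)²) = √201441 ≈ 448.8218
area = ½ · 448.8218 ≈ 224.411

224.411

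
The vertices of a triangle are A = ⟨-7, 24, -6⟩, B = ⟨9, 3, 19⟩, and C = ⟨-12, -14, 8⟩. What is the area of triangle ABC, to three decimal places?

AB = (16, -21, 25),  AC = (-5, -38, 14)
i: (-21)·14 - 25·(-38) = -294 - (-950) = 656
j: 25·(-5) - 16·14 = -125 - 224 = -349
k: 16·(-38) - (-21)·(-5) = -608 - 105 = -713
AB × AC = (656, -349, -713)
|AB × AC| = √1060506 ≈ 1029.8087
area = ½ · 1029.8087 ≈ 514.904

514.904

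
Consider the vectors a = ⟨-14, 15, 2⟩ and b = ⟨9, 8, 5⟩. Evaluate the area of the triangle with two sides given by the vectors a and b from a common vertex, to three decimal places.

i: 15·5 - 2·8 = 75 - 16 = 59
j: 2·9 - (-14)·5 = 18 - (-70) = 88
k: (-14)·8 - 15·9 = -112 - 135 = -247
a × b = (59, 88, -247)
|a × b| = √(59² + 88² + (-247)²) = √72234 ≈ 268.7638
area = ½ · 268.7638 ≈ 134.382

134.382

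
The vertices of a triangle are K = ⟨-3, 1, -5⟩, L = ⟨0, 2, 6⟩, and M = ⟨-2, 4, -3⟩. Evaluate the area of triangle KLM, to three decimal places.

KL = (3, 1, 11),  KM = (1, 3, 2)
i: 1·2 - 11·3 = 2 - 33 = -31
j: 11·1 - 3·2 = 11 - 6 = 5
k: 3·3 - 1·1 = 9 - 1 = 8
KL × KM = (-31, 5, 8)
|KL × KM| = √1050 ≈ 32.4037
area = ½ · 32.4037 ≈ 16.202

16.202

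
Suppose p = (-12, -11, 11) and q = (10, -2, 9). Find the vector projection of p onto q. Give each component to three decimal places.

(0.054, -0.011, 0.049)

p · q = (-12)·10 + (-11)·(-2) + 11·9 = -120 + 22 + 99 = 1
|q|² = 100 + 4 + 81 = 185
proj_q p = (1/185) · (10, -2, 9) ≈ (0.054, -0.011, 0.049)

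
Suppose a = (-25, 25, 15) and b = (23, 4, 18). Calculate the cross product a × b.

(390, 795, -675)

i: 25·18 - 15·4 = 450 - 60 = 390
j: 15·23 - (-25)·18 = 345 - (-450) = 795
k: (-25)·4 - 25·23 = -100 - 575 = -675
a × b = (390, 795, -675)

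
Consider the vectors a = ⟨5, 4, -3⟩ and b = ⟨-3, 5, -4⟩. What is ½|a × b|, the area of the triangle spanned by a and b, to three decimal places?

i: 4·(-4) - (-3)·5 = -16 - (-15) = -1
j: (-3)·(-3) - 5·(-4) = 9 - (-20) = 29
k: 5·5 - 4·(-3) = 25 - (-12) = 37
a × b = (-1, 29, 37)
|a × b| = √((-1)² + 29² + 37²) = √2211 ≈ 47.0213
area = ½ · 47.0213 ≈ 23.511

23.511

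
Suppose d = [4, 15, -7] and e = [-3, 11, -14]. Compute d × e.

(-133, 77, 89)

i: 15·(-14) - (-7)·11 = -210 - (-77) = -133
j: (-7)·(-3) - 4·(-14) = 21 - (-56) = 77
k: 4·11 - 15·(-3) = 44 - (-45) = 89
d × e = (-133, 77, 89)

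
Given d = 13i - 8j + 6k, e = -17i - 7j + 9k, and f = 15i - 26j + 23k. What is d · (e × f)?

e × f:
i: (-7)·23 - 9·(-26) = -161 - (-234) = 73
j: 9·15 - (-17)·23 = 135 - (-391) = 526
k: (-17)·(-26) - (-7)·15 = 442 - (-105) = 547
e × f = (73, 526, 547)
d · (e × f) = 13·73 + (-8)·526 + 6·547 = 949 - 4208 + 3282 = 23

23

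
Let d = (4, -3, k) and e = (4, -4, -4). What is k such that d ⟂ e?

d · e = 4·4 + (-3)·(-4) + k·(-4) = 28 - 4k
Set equal to 0: -4k = -28, so k = 7.

7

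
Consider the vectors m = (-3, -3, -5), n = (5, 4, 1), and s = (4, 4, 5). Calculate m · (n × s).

-5

n × s:
i: 4·5 - 1·4 = 20 - 4 = 16
j: 1·4 - 5·5 = 4 - 25 = -21
k: 5·4 - 4·4 = 20 - 16 = 4
n × s = (16, -21, 4)
m · (n × s) = (-3)·16 + (-3)·(-21) + (-5)·4 = -48 + 63 - 20 = -5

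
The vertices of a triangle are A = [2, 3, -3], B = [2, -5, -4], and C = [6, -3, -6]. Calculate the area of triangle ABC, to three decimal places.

18.466

AB = (0, -8, -1),  AC = (4, -6, -3)
i: (-8)·(-3) - (-1)·(-6) = 24 - 6 = 18
j: (-1)·4 - 0·(-3) = -4 - 0 = -4
k: 0·(-6) - (-8)·4 = 0 - (-32) = 32
AB × AC = (18, -4, 32)
|AB × AC| = √1364 ≈ 36.9324
area = ½ · 36.9324 ≈ 18.466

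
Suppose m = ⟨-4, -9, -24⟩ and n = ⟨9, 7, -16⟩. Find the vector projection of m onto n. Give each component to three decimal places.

m · n = (-4)·9 + (-9)·7 + (-24)·(-16) = -36 - 63 + 384 = 285
|n|² = 81 + 49 + 256 = 386
proj_n m = (285/386) · (9, 7, -16) ≈ (6.645, 5.168, -11.813)

(6.645, 5.168, -11.813)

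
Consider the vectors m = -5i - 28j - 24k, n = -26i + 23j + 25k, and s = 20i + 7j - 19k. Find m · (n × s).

n × s:
i: 23·(-19) - 25·7 = -437 - 175 = -612
j: 25·20 - (-26)·(-19) = 500 - 494 = 6
k: (-26)·7 - 23·20 = -182 - 460 = -642
n × s = (-612, 6, -642)
m · (n × s) = (-5)·(-612) + (-28)·6 + (-24)·(-642) = 3060 - 168 + 15408 = 18300

18300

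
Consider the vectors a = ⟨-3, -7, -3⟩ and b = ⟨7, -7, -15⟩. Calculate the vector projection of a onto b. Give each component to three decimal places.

(1.582, -1.582, -3.390)

a · b = (-3)·7 + (-7)·(-7) + (-3)·(-15) = -21 + 49 + 45 = 73
|b|² = 49 + 49 + 225 = 323
proj_b a = (73/323) · (7, -7, -15) ≈ (1.582, -1.582, -3.390)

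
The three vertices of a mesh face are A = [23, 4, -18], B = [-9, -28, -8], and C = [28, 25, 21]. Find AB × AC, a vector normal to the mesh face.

(-1458, 1298, -512)

AB = (-32, -32, 10)
AC = (5, 21, 39)
i: (-32)·39 - 10·21 = -1248 - 210 = -1458
j: 10·5 - (-32)·39 = 50 - (-1248) = 1298
k: (-32)·21 - (-32)·5 = -672 - (-160) = -512
AB × AC = (-1458, 1298, -512)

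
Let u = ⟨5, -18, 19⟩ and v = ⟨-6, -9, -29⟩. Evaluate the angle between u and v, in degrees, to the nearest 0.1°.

u · v = 5·(-6) + (-18)·(-9) + 19·(-29) = -30 + 162 - 551 = -419
|u|² = 25 + 324 + 361 = 710,  |u| = √710 ≈ 26.645825
|v|² = 36 + 81 + 841 = 958,  |v| = √958 ≈ 30.951575
cos θ = -419 / (26.645825 · 30.951575) ≈ -0.50804
θ = arccos(-0.50804) ≈ 120.5°

120.5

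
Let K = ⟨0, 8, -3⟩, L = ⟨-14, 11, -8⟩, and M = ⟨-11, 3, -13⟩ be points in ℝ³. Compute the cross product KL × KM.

(-55, -85, 103)

KL = (-14, 3, -5)
KM = (-11, -5, -10)
i: 3·(-10) - (-5)·(-5) = -30 - 25 = -55
j: (-5)·(-11) - (-14)·(-10) = 55 - 140 = -85
k: (-14)·(-5) - 3·(-11) = 70 - (-33) = 103
KL × KM = (-55, -85, 103)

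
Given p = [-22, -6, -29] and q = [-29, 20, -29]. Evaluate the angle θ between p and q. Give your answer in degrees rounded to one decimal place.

p · q = (-22)·(-29) + (-6)·20 + (-29)·(-29) = 638 - 120 + 841 = 1359
|p|² = 484 + 36 + 841 = 1361,  |p| = √1361 ≈ 36.891733
|q|² = 841 + 400 + 841 = 2082,  |q| = √2082 ≈ 45.628938
cos θ = 1359 / (36.891733 · 45.628938) ≈ 0.80733
θ = arccos(0.80733) ≈ 36.2°

36.2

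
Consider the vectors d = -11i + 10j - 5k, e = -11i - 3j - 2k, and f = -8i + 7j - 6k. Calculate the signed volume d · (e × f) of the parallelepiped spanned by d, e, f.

e × f:
i: (-3)·(-6) - (-2)·7 = 18 - (-14) = 32
j: (-2)·(-8) - (-11)·(-6) = 16 - 66 = -50
k: (-11)·7 - (-3)·(-8) = -77 - 24 = -101
e × f = (32, -50, -101)
d · (e × f) = (-11)·32 + 10·(-50) + (-5)·(-101) = -352 - 500 + 505 = -347

-347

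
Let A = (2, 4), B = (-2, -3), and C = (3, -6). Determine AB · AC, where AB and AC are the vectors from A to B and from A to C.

AB = B − A = (-4, -7)
AC = C − A = (1, -10)
AB · AC = (-4)·1 + (-7)·(-10) = -4 + 70 = 66

66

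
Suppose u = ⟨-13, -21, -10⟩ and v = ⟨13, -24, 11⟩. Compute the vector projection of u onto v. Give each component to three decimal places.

(3.378, -6.236, 2.858)

u · v = (-13)·13 + (-21)·(-24) + (-10)·11 = -169 + 504 - 110 = 225
|v|² = 169 + 576 + 121 = 866
proj_v u = (225/866) · (13, -24, 11) ≈ (3.378, -6.236, 2.858)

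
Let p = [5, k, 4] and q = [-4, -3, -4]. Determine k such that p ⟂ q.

p · q = 5·(-4) + k·(-3) + 4·(-4) = -36 - 3k
Set equal to 0: -3k = 36, so k = -12.

-12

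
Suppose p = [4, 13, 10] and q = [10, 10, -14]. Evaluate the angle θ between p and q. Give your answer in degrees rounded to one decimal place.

84.9

p · q = 4·10 + 13·10 + 10·(-14) = 40 + 130 - 140 = 30
|p|² = 16 + 169 + 100 = 285,  |p| = √285 ≈ 16.881943
|q|² = 100 + 100 + 196 = 396,  |q| = √396 ≈ 19.899749
cos θ = 30 / (16.881943 · 19.899749) ≈ 0.08930
θ = arccos(0.08930) ≈ 84.9°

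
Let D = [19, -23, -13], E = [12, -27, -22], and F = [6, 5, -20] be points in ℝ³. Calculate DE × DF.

(280, 68, -248)

DE = (-7, -4, -9)
DF = (-13, 28, -7)
i: (-4)·(-7) - (-9)·28 = 28 - (-252) = 280
j: (-9)·(-13) - (-7)·(-7) = 117 - 49 = 68
k: (-7)·28 - (-4)·(-13) = -196 - 52 = -248
DE × DF = (280, 68, -248)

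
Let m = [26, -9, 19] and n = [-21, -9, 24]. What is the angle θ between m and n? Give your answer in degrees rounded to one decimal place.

m · n = 26·(-21) + (-9)·(-9) + 19·24 = -546 + 81 + 456 = -9
|m|² = 676 + 81 + 361 = 1118,  |m| = √1118 ≈ 33.436507
|n|² = 441 + 81 + 576 = 1098,  |n| = √1098 ≈ 33.136083
cos θ = -9 / (33.436507 · 33.136083) ≈ -0.00812
θ = arccos(-0.00812) ≈ 90.5°

90.5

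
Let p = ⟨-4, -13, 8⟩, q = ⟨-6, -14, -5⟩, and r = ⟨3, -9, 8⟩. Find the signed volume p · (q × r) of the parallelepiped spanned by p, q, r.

967

q × r:
i: (-14)·8 - (-5)·(-9) = -112 - 45 = -157
j: (-5)·3 - (-6)·8 = -15 - (-48) = 33
k: (-6)·(-9) - (-14)·3 = 54 - (-42) = 96
q × r = (-157, 33, 96)
p · (q × r) = (-4)·(-157) + (-13)·33 + 8·96 = 628 - 429 + 768 = 967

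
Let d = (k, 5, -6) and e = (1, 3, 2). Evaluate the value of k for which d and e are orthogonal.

-3

d · e = k·1 + 5·3 + (-6)·2 = 3 + 1k
Set equal to 0: 1k = -3, so k = -3.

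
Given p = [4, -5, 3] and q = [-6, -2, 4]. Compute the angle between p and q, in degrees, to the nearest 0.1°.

p · q = 4·(-6) + (-5)·(-2) + 3·4 = -24 + 10 + 12 = -2
|p|² = 16 + 25 + 9 = 50,  |p| = √50 ≈ 7.071068
|q|² = 36 + 4 + 16 = 56,  |q| = √56 ≈ 7.483315
cos θ = -2 / (7.071068 · 7.483315) ≈ -0.03780
θ = arccos(-0.03780) ≈ 92.2°

92.2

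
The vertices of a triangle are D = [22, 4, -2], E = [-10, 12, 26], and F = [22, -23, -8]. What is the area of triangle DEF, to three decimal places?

DE = (-32, 8, 28),  DF = (0, -27, -6)
i: 8·(-6) - 28·(-27) = -48 - (-756) = 708
j: 28·0 - (-32)·(-6) = 0 - 192 = -192
k: (-32)·(-27) - 8·0 = 864 - 0 = 864
DE × DF = (708, -192, 864)
|DE × DF| = √1284624 ≈ 1133.4125
area = ½ · 1133.4125 ≈ 566.706

566.706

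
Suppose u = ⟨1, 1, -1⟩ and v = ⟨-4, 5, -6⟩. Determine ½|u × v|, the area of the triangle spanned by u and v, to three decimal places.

6.745

i: 1·(-6) - (-1)·5 = -6 - (-5) = -1
j: (-1)·(-4) - 1·(-6) = 4 - (-6) = 10
k: 1·5 - 1·(-4) = 5 - (-4) = 9
u × v = (-1, 10, 9)
|u × v| = √((-1)² + 10² + 9²) = √182 ≈ 13.4907
area = ½ · 13.4907 ≈ 6.745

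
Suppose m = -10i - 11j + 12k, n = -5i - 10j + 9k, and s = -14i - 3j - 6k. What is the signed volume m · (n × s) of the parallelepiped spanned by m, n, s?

n × s:
i: (-10)·(-6) - 9·(-3) = 60 - (-27) = 87
j: 9·(-14) - (-5)·(-6) = -126 - 30 = -156
k: (-5)·(-3) - (-10)·(-14) = 15 - 140 = -125
n × s = (87, -156, -125)
m · (n × s) = (-10)·87 + (-11)·(-156) + 12·(-125) = -870 + 1716 - 1500 = -654

-654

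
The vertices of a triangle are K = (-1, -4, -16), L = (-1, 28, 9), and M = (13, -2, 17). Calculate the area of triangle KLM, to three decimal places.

KL = (0, 32, 25),  KM = (14, 2, 33)
i: 32·33 - 25·2 = 1056 - 50 = 1006
j: 25·14 - 0·33 = 350 - 0 = 350
k: 0·2 - 32·14 = 0 - 448 = -448
KL × KM = (1006, 350, -448)
|KL × KM| = √1335240 ≈ 1155.5259
area = ½ · 1155.5259 ≈ 577.763

577.763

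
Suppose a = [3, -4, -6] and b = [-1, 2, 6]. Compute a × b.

(-12, -12, 2)

i: (-4)·6 - (-6)·2 = -24 - (-12) = -12
j: (-6)·(-1) - 3·6 = 6 - 18 = -12
k: 3·2 - (-4)·(-1) = 6 - 4 = 2
a × b = (-12, -12, 2)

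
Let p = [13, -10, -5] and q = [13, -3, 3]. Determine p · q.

184

p · q = 13·13 + (-10)·(-3) + (-5)·3 = 169 + 30 - 15 = 184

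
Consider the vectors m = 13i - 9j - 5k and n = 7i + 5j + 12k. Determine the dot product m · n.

-14

m · n = 13·7 + (-9)·5 + (-5)·12 = 91 - 45 - 60 = -14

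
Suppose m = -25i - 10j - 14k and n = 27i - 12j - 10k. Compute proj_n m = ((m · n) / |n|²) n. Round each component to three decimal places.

(-11.516, 5.118, 4.265)

m · n = (-25)·27 + (-10)·(-12) + (-14)·(-10) = -675 + 120 + 140 = -415
|n|² = 729 + 144 + 100 = 973
proj_n m = (-415/973) · (27, -12, -10) ≈ (-11.516, 5.118, 4.265)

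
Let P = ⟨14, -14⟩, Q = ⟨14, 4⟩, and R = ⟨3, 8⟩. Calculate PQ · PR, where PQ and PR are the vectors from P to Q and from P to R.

396

PQ = Q − P = (0, 18)
PR = R − P = (-11, 22)
PQ · PR = 0·(-11) + 18·22 = 0 + 396 = 396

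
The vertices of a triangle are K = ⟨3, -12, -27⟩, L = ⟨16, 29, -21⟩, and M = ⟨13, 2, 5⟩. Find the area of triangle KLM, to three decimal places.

649.366

KL = (13, 41, 6),  KM = (10, 14, 32)
i: 41·32 - 6·14 = 1312 - 84 = 1228
j: 6·10 - 13·32 = 60 - 416 = -356
k: 13·14 - 41·10 = 182 - 410 = -228
KL × KM = (1228, -356, -228)
|KL × KM| = √1686704 ≈ 1298.7317
area = ½ · 1298.7317 ≈ 649.366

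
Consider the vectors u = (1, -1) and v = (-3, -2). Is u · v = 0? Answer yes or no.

no

u · v = 1·(-3) + (-1)·(-2) = -3 + 2 = -1
Nonzero, so the vectors are not orthogonal.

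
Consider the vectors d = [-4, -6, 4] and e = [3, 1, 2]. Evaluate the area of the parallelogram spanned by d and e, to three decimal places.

i: (-6)·2 - 4·1 = -12 - 4 = -16
j: 4·3 - (-4)·2 = 12 - (-8) = 20
k: (-4)·1 - (-6)·3 = -4 - (-18) = 14
d × e = (-16, 20, 14)
|d × e| = √((-16)² + 20² + 14²) = √852 ≈ 29.1890

29.189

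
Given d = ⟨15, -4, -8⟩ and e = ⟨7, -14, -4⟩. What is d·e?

193

d · e = 15·7 + (-4)·(-14) + (-8)·(-4) = 105 + 56 + 32 = 193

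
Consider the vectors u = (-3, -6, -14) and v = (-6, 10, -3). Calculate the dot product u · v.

0

u · v = (-3)·(-6) + (-6)·10 + (-14)·(-3) = 18 - 60 + 42 = 0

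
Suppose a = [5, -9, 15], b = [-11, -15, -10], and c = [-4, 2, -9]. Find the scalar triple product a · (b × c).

76

b × c:
i: (-15)·(-9) - (-10)·2 = 135 - (-20) = 155
j: (-10)·(-4) - (-11)·(-9) = 40 - 99 = -59
k: (-11)·2 - (-15)·(-4) = -22 - 60 = -82
b × c = (155, -59, -82)
a · (b × c) = 5·155 + (-9)·(-59) + 15·(-82) = 775 + 531 - 1230 = 76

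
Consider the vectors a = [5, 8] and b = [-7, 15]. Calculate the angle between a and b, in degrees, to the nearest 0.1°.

57.0

a · b = 5·(-7) + 8·15 = -35 + 120 = 85
|a|² = 25 + 64 = 89,  |a| = √89 ≈ 9.433981
|b|² = 49 + 225 = 274,  |b| = √274 ≈ 16.552945
cos θ = 85 / (9.433981 · 16.552945) ≈ 0.54431
θ = arccos(0.54431) ≈ 57.0°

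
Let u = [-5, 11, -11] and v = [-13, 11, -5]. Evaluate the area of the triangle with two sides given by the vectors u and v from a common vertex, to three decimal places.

80.660

i: 11·(-5) - (-11)·11 = -55 - (-121) = 66
j: (-11)·(-13) - (-5)·(-5) = 143 - 25 = 118
k: (-5)·11 - 11·(-13) = -55 - (-143) = 88
u × v = (66, 118, 88)
|u × v| = √(66² + 118² + 88²) = √26024 ≈ 161.3196
area = ½ · 161.3196 ≈ 80.660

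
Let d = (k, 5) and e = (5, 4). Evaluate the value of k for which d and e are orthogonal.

d · e = k·5 + 5·4 = 20 + 5k
Set equal to 0: 5k = -20, so k = -4.

-4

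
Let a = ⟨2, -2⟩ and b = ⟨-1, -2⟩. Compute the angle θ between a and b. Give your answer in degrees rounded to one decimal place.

a · b = 2·(-1) + (-2)·(-2) = -2 + 4 = 2
|a|² = 4 + 4 = 8,  |a| = √8 ≈ 2.828427
|b|² = 1 + 4 = 5,  |b| = √5 ≈ 2.236068
cos θ = 2 / (2.828427 · 2.236068) ≈ 0.31623
θ = arccos(0.31623) ≈ 71.6°

71.6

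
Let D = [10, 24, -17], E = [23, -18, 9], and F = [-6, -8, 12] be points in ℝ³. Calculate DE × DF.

DE = (13, -42, 26)
DF = (-16, -32, 29)
i: (-42)·29 - 26·(-32) = -1218 - (-832) = -386
j: 26·(-16) - 13·29 = -416 - 377 = -793
k: 13·(-32) - (-42)·(-16) = -416 - 672 = -1088
DE × DF = (-386, -793, -1088)

(-386, -793, -1088)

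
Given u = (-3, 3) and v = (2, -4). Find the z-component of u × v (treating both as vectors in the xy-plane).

6

(-3)·(-4) - 3·2 = 12 - 6 = 6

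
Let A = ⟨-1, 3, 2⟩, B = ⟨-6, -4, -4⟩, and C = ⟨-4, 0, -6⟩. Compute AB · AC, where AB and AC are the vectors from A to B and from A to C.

AB = B − A = (-5, -7, -6)
AC = C − A = (-3, -3, -8)
AB · AC = (-5)·(-3) + (-7)·(-3) + (-6)·(-8) = 15 + 21 + 48 = 84

84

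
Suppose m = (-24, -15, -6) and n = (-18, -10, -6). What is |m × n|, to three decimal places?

i: (-15)·(-6) - (-6)·(-10) = 90 - 60 = 30
j: (-6)·(-18) - (-24)·(-6) = 108 - 144 = -36
k: (-24)·(-10) - (-15)·(-18) = 240 - 270 = -30
m × n = (30, -36, -30)
|m × n| = √(30² + (-36)² + (-30)²) = √3096 ≈ 55.6417

55.642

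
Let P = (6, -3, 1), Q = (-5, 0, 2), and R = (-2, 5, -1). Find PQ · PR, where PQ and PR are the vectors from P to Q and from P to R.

PQ = Q − P = (-11, 3, 1)
PR = R − P = (-8, 8, -2)
PQ · PR = (-11)·(-8) + 3·8 + 1·(-2) = 88 + 24 - 2 = 110

110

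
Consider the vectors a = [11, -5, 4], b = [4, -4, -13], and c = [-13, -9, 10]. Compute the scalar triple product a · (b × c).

b × c:
i: (-4)·10 - (-13)·(-9) = -40 - 117 = -157
j: (-13)·(-13) - 4·10 = 169 - 40 = 129
k: 4·(-9) - (-4)·(-13) = -36 - 52 = -88
b × c = (-157, 129, -88)
a · (b × c) = 11·(-157) + (-5)·129 + 4·(-88) = -1727 - 645 - 352 = -2724

-2724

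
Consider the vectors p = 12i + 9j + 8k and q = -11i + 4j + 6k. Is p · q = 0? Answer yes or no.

p · q = 12·(-11) + 9·4 + 8·6 = -132 + 36 + 48 = -48
Nonzero, so the vectors are not orthogonal.

no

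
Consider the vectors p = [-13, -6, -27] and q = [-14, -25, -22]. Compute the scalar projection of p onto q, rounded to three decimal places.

p · q = (-13)·(-14) + (-6)·(-25) + (-27)·(-22) = 182 + 150 + 594 = 926
|q| = √(196 + 625 + 484) = √1305 ≈ 36.1248
comp_q p = 926 / √1305 ≈ 25.633

25.633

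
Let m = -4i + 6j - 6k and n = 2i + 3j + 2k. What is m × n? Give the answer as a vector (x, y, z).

i: 6·2 - (-6)·3 = 12 - (-18) = 30
j: (-6)·2 - (-4)·2 = -12 - (-8) = -4
k: (-4)·3 - 6·2 = -12 - 12 = -24
m × n = (30, -4, -24)

(30, -4, -24)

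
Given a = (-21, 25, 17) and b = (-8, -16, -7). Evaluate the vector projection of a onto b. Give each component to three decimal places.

(7.610, 15.220, 6.659)

a · b = (-21)·(-8) + 25·(-16) + 17·(-7) = 168 - 400 - 119 = -351
|b|² = 64 + 256 + 49 = 369
proj_b a = (-351/369) · (-8, -16, -7) ≈ (7.610, 15.220, 6.659)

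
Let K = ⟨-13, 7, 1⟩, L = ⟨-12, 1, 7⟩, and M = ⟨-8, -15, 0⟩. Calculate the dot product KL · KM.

131

KL = L − K = (1, -6, 6)
KM = M − K = (5, -22, -1)
KL · KM = 1·5 + (-6)·(-22) + 6·(-1) = 5 + 132 - 6 = 131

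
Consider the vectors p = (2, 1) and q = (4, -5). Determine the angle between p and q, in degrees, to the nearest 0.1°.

p · q = 2·4 + 1·(-5) = 8 - 5 = 3
|p|² = 4 + 1 = 5,  |p| = √5 ≈ 2.236068
|q|² = 16 + 25 = 41,  |q| = √41 ≈ 6.403124
cos θ = 3 / (2.236068 · 6.403124) ≈ 0.20953
θ = arccos(0.20953) ≈ 77.9°

77.9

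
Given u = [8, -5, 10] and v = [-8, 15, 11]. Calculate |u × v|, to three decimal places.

276.856

i: (-5)·11 - 10·15 = -55 - 150 = -205
j: 10·(-8) - 8·11 = -80 - 88 = -168
k: 8·15 - (-5)·(-8) = 120 - 40 = 80
u × v = (-205, -168, 80)
|u × v| = √((-205)² + (-168)² + 80²) = √76649 ≈ 276.8556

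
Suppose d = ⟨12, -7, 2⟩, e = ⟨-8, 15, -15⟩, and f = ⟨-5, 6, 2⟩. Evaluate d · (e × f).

857

e × f:
i: 15·2 - (-15)·6 = 30 - (-90) = 120
j: (-15)·(-5) - (-8)·2 = 75 - (-16) = 91
k: (-8)·6 - 15·(-5) = -48 - (-75) = 27
e × f = (120, 91, 27)
d · (e × f) = 12·120 + (-7)·91 + 2·27 = 1440 - 637 + 54 = 857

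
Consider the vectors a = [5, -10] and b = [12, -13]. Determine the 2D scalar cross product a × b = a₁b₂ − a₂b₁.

55

5·(-13) - (-10)·12 = -65 - (-120) = 55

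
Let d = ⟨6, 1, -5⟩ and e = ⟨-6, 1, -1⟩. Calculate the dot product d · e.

-30

d · e = 6·(-6) + 1·1 + (-5)·(-1) = -36 + 1 + 5 = -30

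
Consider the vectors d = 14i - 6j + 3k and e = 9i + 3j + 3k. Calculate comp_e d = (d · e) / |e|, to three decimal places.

d · e = 14·9 + (-6)·3 + 3·3 = 126 - 18 + 9 = 117
|e| = √(81 + 9 + 9) = √99 ≈ 9.9499
comp_e d = 117 / √99 ≈ 11.759

11.759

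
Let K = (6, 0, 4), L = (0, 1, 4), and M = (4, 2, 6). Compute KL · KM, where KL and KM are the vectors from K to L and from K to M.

KL = L − K = (-6, 1, 0)
KM = M − K = (-2, 2, 2)
KL · KM = (-6)·(-2) + 1·2 + 0·2 = 12 + 2 + 0 = 14

14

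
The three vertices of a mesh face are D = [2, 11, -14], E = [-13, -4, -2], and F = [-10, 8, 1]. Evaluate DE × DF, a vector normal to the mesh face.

(-189, 81, -135)

DE = (-15, -15, 12)
DF = (-12, -3, 15)
i: (-15)·15 - 12·(-3) = -225 - (-36) = -189
j: 12·(-12) - (-15)·15 = -144 - (-225) = 81
k: (-15)·(-3) - (-15)·(-12) = 45 - 180 = -135
DE × DF = (-189, 81, -135)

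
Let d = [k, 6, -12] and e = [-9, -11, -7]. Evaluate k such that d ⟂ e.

2

d · e = k·(-9) + 6·(-11) + (-12)·(-7) = 18 - 9k
Set equal to 0: -9k = -18, so k = 2.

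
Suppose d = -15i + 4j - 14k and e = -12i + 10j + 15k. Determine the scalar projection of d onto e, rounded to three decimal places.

d · e = (-15)·(-12) + 4·10 + (-14)·15 = 180 + 40 - 210 = 10
|e| = √(144 + 100 + 225) = √469 ≈ 21.6564
comp_e d = 10 / √469 ≈ 0.462

0.462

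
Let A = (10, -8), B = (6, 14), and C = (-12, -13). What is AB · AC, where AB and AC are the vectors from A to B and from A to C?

-22

AB = B − A = (-4, 22)
AC = C − A = (-22, -5)
AB · AC = (-4)·(-22) + 22·(-5) = 88 - 110 = -22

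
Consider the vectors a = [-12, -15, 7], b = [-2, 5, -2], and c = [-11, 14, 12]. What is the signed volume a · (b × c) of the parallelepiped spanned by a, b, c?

-1557

b × c:
i: 5·12 - (-2)·14 = 60 - (-28) = 88
j: (-2)·(-11) - (-2)·12 = 22 - (-24) = 46
k: (-2)·14 - 5·(-11) = -28 - (-55) = 27
b × c = (88, 46, 27)
a · (b × c) = (-12)·88 + (-15)·46 + 7·27 = -1056 - 690 + 189 = -1557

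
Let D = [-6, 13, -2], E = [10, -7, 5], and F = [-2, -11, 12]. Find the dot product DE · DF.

642

DE = E − D = (16, -20, 7)
DF = F − D = (4, -24, 14)
DE · DF = 16·4 + (-20)·(-24) + 7·14 = 64 + 480 + 98 = 642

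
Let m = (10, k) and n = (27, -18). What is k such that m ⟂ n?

15

m · n = 10·27 + k·(-18) = 270 - 18k
Set equal to 0: -18k = -270, so k = 15.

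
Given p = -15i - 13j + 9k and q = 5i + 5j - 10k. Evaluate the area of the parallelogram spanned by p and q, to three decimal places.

135.462

i: (-13)·(-10) - 9·5 = 130 - 45 = 85
j: 9·5 - (-15)·(-10) = 45 - 150 = -105
k: (-15)·5 - (-13)·5 = -75 - (-65) = -10
p × q = (85, -105, -10)
|p × q| = √(85² + (-105)² + (-10)²) = √18350 ≈ 135.4622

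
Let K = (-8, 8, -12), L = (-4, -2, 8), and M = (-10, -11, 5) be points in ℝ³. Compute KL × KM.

KL = (4, -10, 20)
KM = (-2, -19, 17)
i: (-10)·17 - 20·(-19) = -170 - (-380) = 210
j: 20·(-2) - 4·17 = -40 - 68 = -108
k: 4·(-19) - (-10)·(-2) = -76 - 20 = -96
KL × KM = (210, -108, -96)

(210, -108, -96)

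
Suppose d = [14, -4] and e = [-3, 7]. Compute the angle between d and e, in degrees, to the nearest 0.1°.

129.1

d · e = 14·(-3) + (-4)·7 = -42 - 28 = -70
|d|² = 196 + 16 = 212,  |d| = √212 ≈ 14.560220
|e|² = 9 + 49 = 58,  |e| = √58 ≈ 7.615773
cos θ = -70 / (14.560220 · 7.615773) ≈ -0.63127
θ = arccos(-0.63127) ≈ 129.1°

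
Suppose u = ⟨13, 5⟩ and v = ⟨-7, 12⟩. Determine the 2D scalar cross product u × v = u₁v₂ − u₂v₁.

191

13·12 - 5·(-7) = 156 - (-35) = 191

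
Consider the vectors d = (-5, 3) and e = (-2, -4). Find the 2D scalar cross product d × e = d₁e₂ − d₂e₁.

26

(-5)·(-4) - 3·(-2) = 20 - (-6) = 26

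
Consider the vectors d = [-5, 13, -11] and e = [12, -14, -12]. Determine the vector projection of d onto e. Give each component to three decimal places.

(-2.727, 3.182, 2.727)

d · e = (-5)·12 + 13·(-14) + (-11)·(-12) = -60 - 182 + 132 = -110
|e|² = 144 + 196 + 144 = 484
proj_e d = (-110/484) · (12, -14, -12) ≈ (-2.727, 3.182, 2.727)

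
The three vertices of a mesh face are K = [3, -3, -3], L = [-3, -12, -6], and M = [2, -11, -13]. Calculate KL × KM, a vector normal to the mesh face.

(66, -57, 39)

KL = (-6, -9, -3)
KM = (-1, -8, -10)
i: (-9)·(-10) - (-3)·(-8) = 90 - 24 = 66
j: (-3)·(-1) - (-6)·(-10) = 3 - 60 = -57
k: (-6)·(-8) - (-9)·(-1) = 48 - 9 = 39
KL × KM = (66, -57, 39)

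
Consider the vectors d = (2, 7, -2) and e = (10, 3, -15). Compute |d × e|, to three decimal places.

i: 7·(-15) - (-2)·3 = -105 - (-6) = -99
j: (-2)·10 - 2·(-15) = -20 - (-30) = 10
k: 2·3 - 7·10 = 6 - 70 = -64
d × e = (-99, 10, -64)
|d × e| = √((-99)² + 10² + (-64)²) = √13997 ≈ 118.3089

118.309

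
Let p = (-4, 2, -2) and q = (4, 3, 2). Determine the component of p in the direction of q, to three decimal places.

p · q = (-4)·4 + 2·3 + (-2)·2 = -16 + 6 - 4 = -14
|q| = √(16 + 9 + 4) = √29 ≈ 5.3852
comp_q p = -14 / √29 ≈ -2.600

-2.600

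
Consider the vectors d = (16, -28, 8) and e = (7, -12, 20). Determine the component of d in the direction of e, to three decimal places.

24.968

d · e = 16·7 + (-28)·(-12) + 8·20 = 112 + 336 + 160 = 608
|e| = √(49 + 144 + 400) = √593 ≈ 24.3516
comp_e d = 608 / √593 ≈ 24.968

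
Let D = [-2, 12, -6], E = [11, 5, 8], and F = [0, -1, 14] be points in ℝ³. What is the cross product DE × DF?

(42, -232, -155)

DE = (13, -7, 14)
DF = (2, -13, 20)
i: (-7)·20 - 14·(-13) = -140 - (-182) = 42
j: 14·2 - 13·20 = 28 - 260 = -232
k: 13·(-13) - (-7)·2 = -169 - (-14) = -155
DE × DF = (42, -232, -155)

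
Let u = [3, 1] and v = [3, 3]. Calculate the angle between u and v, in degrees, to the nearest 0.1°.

26.6

u · v = 3·3 + 1·3 = 9 + 3 = 12
|u|² = 9 + 1 = 10,  |u| = √10 ≈ 3.162278
|v|² = 9 + 9 = 18,  |v| = √18 ≈ 4.242641
cos θ = 12 / (3.162278 · 4.242641) ≈ 0.89443
θ = arccos(0.89443) ≈ 26.6°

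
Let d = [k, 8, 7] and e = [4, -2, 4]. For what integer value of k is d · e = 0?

d · e = k·4 + 8·(-2) + 7·4 = 12 + 4k
Set equal to 0: 4k = -12, so k = -3.

-3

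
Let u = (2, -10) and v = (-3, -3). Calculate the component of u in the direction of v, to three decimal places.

u · v = 2·(-3) + (-10)·(-3) = -6 + 30 = 24
|v| = √(9 + 9) = √18 ≈ 4.2426
comp_v u = 24 / √18 ≈ 5.657

5.657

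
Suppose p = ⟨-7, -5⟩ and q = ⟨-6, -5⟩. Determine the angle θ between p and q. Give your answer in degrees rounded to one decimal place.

p · q = (-7)·(-6) + (-5)·(-5) = 42 + 25 = 67
|p|² = 49 + 25 = 74,  |p| = √74 ≈ 8.602325
|q|² = 36 + 25 = 61,  |q| = √61 ≈ 7.810250
cos θ = 67 / (8.602325 · 7.810250) ≈ 0.99723
θ = arccos(0.99723) ≈ 4.3°

4.3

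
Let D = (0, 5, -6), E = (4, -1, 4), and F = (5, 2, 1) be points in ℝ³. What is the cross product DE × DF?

DE = (4, -6, 10)
DF = (5, -3, 7)
i: (-6)·7 - 10·(-3) = -42 - (-30) = -12
j: 10·5 - 4·7 = 50 - 28 = 22
k: 4·(-3) - (-6)·5 = -12 - (-30) = 18
DE × DF = (-12, 22, 18)

(-12, 22, 18)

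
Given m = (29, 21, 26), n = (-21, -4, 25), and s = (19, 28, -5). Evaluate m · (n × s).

-25262

n × s:
i: (-4)·(-5) - 25·28 = 20 - 700 = -680
j: 25·19 - (-21)·(-5) = 475 - 105 = 370
k: (-21)·28 - (-4)·19 = -588 - (-76) = -512
n × s = (-680, 370, -512)
m · (n × s) = 29·(-680) + 21·370 + 26·(-512) = -19720 + 7770 - 13312 = -25262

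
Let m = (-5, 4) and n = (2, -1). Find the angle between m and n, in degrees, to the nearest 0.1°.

m · n = (-5)·2 + 4·(-1) = -10 - 4 = -14
|m|² = 25 + 16 = 41,  |m| = √41 ≈ 6.403124
|n|² = 4 + 1 = 5,  |n| = √5 ≈ 2.236068
cos θ = -14 / (6.403124 · 2.236068) ≈ -0.97780
θ = arccos(-0.97780) ≈ 167.9°

167.9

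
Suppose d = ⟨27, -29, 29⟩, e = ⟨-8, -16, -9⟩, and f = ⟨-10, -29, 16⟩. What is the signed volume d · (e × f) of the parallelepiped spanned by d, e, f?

-18193

e × f:
i: (-16)·16 - (-9)·(-29) = -256 - 261 = -517
j: (-9)·(-10) - (-8)·16 = 90 - (-128) = 218
k: (-8)·(-29) - (-16)·(-10) = 232 - 160 = 72
e × f = (-517, 218, 72)
d · (e × f) = 27·(-517) + (-29)·218 + 29·72 = -13959 - 6322 + 2088 = -18193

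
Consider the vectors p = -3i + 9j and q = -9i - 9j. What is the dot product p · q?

p · q = (-3)·(-9) + 9·(-9) = 27 - 81 = -54

-54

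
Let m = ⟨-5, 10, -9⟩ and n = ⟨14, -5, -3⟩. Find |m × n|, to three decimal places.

i: 10·(-3) - (-9)·(-5) = -30 - 45 = -75
j: (-9)·14 - (-5)·(-3) = -126 - 15 = -141
k: (-5)·(-5) - 10·14 = 25 - 140 = -115
m × n = (-75, -141, -115)
|m × n| = √((-75)² + (-141)² + (-115)²) = √38731 ≈ 196.8019

196.802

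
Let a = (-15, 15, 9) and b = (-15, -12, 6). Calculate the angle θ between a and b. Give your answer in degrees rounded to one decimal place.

77.7

a · b = (-15)·(-15) + 15·(-12) + 9·6 = 225 - 180 + 54 = 99
|a|² = 225 + 225 + 81 = 531,  |a| = √531 ≈ 23.043437
|b|² = 225 + 144 + 36 = 405,  |b| = √405 ≈ 20.124612
cos θ = 99 / (23.043437 · 20.124612) ≈ 0.21348
θ = arccos(0.21348) ≈ 77.7°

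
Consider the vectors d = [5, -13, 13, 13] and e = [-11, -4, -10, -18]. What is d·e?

d · e = 5·(-11) + (-13)·(-4) + 13·(-10) + 13·(-18) = -55 + 52 - 130 - 234 = -367

-367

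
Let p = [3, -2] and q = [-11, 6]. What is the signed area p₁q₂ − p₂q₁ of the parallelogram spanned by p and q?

-4

3·6 - (-2)·(-11) = 18 - 22 = -4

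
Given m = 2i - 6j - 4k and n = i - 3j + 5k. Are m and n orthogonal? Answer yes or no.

yes

m · n = 2·1 + (-6)·(-3) + (-4)·5 = 2 + 18 - 20 = 0
Zero, so the vectors are orthogonal.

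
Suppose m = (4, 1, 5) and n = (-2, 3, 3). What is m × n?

i: 1·3 - 5·3 = 3 - 15 = -12
j: 5·(-2) - 4·3 = -10 - 12 = -22
k: 4·3 - 1·(-2) = 12 - (-2) = 14
m × n = (-12, -22, 14)

(-12, -22, 14)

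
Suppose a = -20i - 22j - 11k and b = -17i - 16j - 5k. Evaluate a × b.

i: (-22)·(-5) - (-11)·(-16) = 110 - 176 = -66
j: (-11)·(-17) - (-20)·(-5) = 187 - 100 = 87
k: (-20)·(-16) - (-22)·(-17) = 320 - 374 = -54
a × b = (-66, 87, -54)

(-66, 87, -54)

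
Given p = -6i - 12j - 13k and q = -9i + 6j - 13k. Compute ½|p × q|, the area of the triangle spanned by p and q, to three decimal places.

i: (-12)·(-13) - (-13)·6 = 156 - (-78) = 234
j: (-13)·(-9) - (-6)·(-13) = 117 - 78 = 39
k: (-6)·6 - (-12)·(-9) = -36 - 108 = -144
p × q = (234, 39, -144)
|p × q| = √(234² + 39² + (-144)²) = √77013 ≈ 277.5122
area = ½ · 277.5122 ≈ 138.756

138.756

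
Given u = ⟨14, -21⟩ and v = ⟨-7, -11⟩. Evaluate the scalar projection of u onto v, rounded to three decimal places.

u · v = 14·(-7) + (-21)·(-11) = -98 + 231 = 133
|v| = √(49 + 121) = √170 ≈ 13.0384
comp_v u = 133 / √170 ≈ 10.201

10.201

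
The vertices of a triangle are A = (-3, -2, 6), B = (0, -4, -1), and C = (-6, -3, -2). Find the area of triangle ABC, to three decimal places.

AB = (3, -2, -7),  AC = (-3, -1, -8)
i: (-2)·(-8) - (-7)·(-1) = 16 - 7 = 9
j: (-7)·(-3) - 3·(-8) = 21 - (-24) = 45
k: 3·(-1) - (-2)·(-3) = -3 - 6 = -9
AB × AC = (9, 45, -9)
|AB × AC| = √2187 ≈ 46.7654
area = ½ · 46.7654 ≈ 23.383

23.383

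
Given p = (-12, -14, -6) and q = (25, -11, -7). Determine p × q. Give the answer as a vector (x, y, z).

(32, -234, 482)

i: (-14)·(-7) - (-6)·(-11) = 98 - 66 = 32
j: (-6)·25 - (-12)·(-7) = -150 - 84 = -234
k: (-12)·(-11) - (-14)·25 = 132 - (-350) = 482
p × q = (32, -234, 482)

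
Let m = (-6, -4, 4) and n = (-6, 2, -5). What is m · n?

8

m · n = (-6)·(-6) + (-4)·2 + 4·(-5) = 36 - 8 - 20 = 8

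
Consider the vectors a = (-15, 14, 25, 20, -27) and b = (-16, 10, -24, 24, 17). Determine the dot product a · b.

-199

a · b = (-15)·(-16) + 14·10 + 25·(-24) + 20·24 + (-27)·17 = 240 + 140 - 600 + 480 - 459 = -199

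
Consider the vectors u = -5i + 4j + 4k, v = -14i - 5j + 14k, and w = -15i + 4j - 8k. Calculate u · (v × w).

v × w:
i: (-5)·(-8) - 14·4 = 40 - 56 = -16
j: 14·(-15) - (-14)·(-8) = -210 - 112 = -322
k: (-14)·4 - (-5)·(-15) = -56 - 75 = -131
v × w = (-16, -322, -131)
u · (v × w) = (-5)·(-16) + 4·(-322) + 4·(-131) = 80 - 1288 - 524 = -1732

-1732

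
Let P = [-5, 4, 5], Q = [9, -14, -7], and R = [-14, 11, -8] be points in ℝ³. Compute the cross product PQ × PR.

(318, 290, -64)

PQ = (14, -18, -12)
PR = (-9, 7, -13)
i: (-18)·(-13) - (-12)·7 = 234 - (-84) = 318
j: (-12)·(-9) - 14·(-13) = 108 - (-182) = 290
k: 14·7 - (-18)·(-9) = 98 - 162 = -64
PQ × PR = (318, 290, -64)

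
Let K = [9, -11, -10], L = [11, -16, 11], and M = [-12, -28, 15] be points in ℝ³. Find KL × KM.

KL = (2, -5, 21)
KM = (-21, -17, 25)
i: (-5)·25 - 21·(-17) = -125 - (-357) = 232
j: 21·(-21) - 2·25 = -441 - 50 = -491
k: 2·(-17) - (-5)·(-21) = -34 - 105 = -139
KL × KM = (232, -491, -139)

(232, -491, -139)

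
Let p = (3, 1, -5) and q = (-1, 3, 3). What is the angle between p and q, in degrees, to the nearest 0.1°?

125.6

p · q = 3·(-1) + 1·3 + (-5)·3 = -3 + 3 - 15 = -15
|p|² = 9 + 1 + 25 = 35,  |p| = √35 ≈ 5.916080
|q|² = 1 + 9 + 9 = 19,  |q| = √19 ≈ 4.358899
cos θ = -15 / (5.916080 · 4.358899) ≈ -0.58168
θ = arccos(-0.58168) ≈ 125.6°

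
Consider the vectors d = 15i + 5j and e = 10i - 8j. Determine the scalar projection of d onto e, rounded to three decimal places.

8.590

d · e = 15·10 + 5·(-8) = 150 - 40 = 110
|e| = √(100 + 64) = √164 ≈ 12.8062
comp_e d = 110 / √164 ≈ 8.590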